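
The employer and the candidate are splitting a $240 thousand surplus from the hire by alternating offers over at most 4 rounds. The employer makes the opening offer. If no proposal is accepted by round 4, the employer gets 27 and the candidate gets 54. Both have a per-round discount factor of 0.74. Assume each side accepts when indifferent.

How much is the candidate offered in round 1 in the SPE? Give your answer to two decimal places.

132.49

Work backward from the last round.
Round 4 (the candidate proposes): the employer gets 27 if talks fail, so the candidate offers 27 and keeps 213.
Round 3 (the employer proposes): the candidate can get 213 next round, worth 0.74 × 213 = 157.62 now, so the employer offers 157.62, keeping 82.38.
Round 2 (the candidate proposes): the employer can get 82.38 next round, worth 0.74 × 82.38 = 60.9612 now. The candidate offers 60.9612 and keeps 240 − 60.9612 = 179.0388.
Round 1 (the employer proposes): the candidate can get 179.0388 next round, worth 0.74 × 179.0388 = 132.488712 now, so the employer offers 132.488712, keeping 107.511288.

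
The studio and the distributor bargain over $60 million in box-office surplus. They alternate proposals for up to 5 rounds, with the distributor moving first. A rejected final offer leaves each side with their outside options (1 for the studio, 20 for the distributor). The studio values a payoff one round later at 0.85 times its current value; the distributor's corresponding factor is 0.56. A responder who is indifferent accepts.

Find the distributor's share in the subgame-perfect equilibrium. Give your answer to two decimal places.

Round 5 (the distributor proposes): the studio gets 1 if talks fail, so the distributor offers 1 and keeps 59.
Round 4 (the studio proposes): the distributor can get 59 next round, worth 0.56 × 59 = 33.04 now. The studio offers 33.04 and keeps 60 − 33.04 = 26.96.
Round 3 (the distributor proposes): the studio can get 26.96 next round, worth 0.85 × 26.96 = 22.916 now; the distributor offers that and keeps 37.084.
Round 2 (the studio proposes): the distributor can get 37.084 next round, worth 0.56 × 37.084 = 20.76704 now; the studio offers that and keeps 39.23296.
Round 1 (the distributor proposes): the studio can get 39.23296 next round, worth 0.85 × 39.23296 = 33.348016 now; the distributor offers that and keeps 26.651984.

26.65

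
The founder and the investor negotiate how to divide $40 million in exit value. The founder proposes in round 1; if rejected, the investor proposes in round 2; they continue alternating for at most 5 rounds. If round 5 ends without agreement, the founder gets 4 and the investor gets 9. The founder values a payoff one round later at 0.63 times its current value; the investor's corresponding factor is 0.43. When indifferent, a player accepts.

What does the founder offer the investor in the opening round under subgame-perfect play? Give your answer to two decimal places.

8.75

Round 5 (the founder proposes): the investor gets 9 if talks fail, so the founder offers 9 and keeps 31.
Round 4 (the investor proposes): the founder can get 31 next round, worth 0.63 × 31 = 19.53 now, so the investor offers 19.53, keeping 20.47.
Round 3 (the founder proposes): the investor can get 20.47 next round, worth 0.43 × 20.47 = 8.8021 now. The founder offers 8.8021 and keeps 40 − 8.8021 = 31.1979.
Round 2 (the investor proposes): the founder can get 31.1979 next round, worth 0.63 × 31.1979 = 19.654677 now; the investor offers that and keeps 20.345323.
Round 1 (the founder proposes): the investor can get 20.345323 next round, worth 0.43 × 20.345323 = 8.74848889 now. The founder offers 8.74848889 and keeps 40 − 8.74848889 = 31.25151111.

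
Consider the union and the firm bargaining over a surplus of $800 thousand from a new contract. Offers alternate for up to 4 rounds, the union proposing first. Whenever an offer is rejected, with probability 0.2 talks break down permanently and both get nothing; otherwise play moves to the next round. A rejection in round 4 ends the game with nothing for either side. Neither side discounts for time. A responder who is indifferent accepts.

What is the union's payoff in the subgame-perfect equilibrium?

262.4

By backward induction:
Round 4 (the firm proposes): the union will accept anything ≥ 0, so the firm offers 0 and keeps 800.
Round 3 (the union proposes): rejecting gives the firm an expected 0.8 × 800 = 640. The union offers 640 and keeps 800 − 640 = 160.
Round 2 (the firm proposes): rejecting gives the union an expected 0.8 × 160 = 128; the firm offers that and keeps 672.
Round 1 (the union proposes): rejecting gives the firm an expected 0.8 × 672 = 537.6. The union offers 537.6 and keeps 800 − 537.6 = 262.4.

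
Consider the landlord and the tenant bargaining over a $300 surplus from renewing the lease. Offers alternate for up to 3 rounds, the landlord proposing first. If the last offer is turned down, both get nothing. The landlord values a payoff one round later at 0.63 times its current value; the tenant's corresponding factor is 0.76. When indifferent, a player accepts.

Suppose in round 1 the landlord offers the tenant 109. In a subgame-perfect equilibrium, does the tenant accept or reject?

Accept

Round 3 (the landlord proposes): the tenant will accept anything ≥ 0, so the landlord offers 0 and keeps 300.
Round 2 (the tenant proposes): the landlord can get 300 next round, worth 0.63 × 300 = 189 now. The tenant offers 189 and keeps 300 − 189 = 111.
So by rejecting in round 1, the tenant gets 111 next round, worth 0.76 × 111 = 84.36 now.
Offer 109 ≥ 84.36, so the tenant accepts.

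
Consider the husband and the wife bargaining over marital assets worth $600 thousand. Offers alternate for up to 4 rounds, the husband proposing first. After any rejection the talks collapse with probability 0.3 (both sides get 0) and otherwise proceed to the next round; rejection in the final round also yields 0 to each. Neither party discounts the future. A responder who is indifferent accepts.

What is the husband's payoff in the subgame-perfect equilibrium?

Round 4 (the wife proposes): rejection yields 0 for the husband; the wife offers 0 and keeps 600.
Round 3 (the husband proposes): rejecting gives the wife an expected 0.7 × 600 = 420. The husband offers 420 and keeps 600 − 420 = 180.
Round 2 (the wife proposes): rejecting gives the husband an expected 0.7 × 180 = 126; the wife offers that and keeps 474.
Round 1 (the husband proposes): rejecting gives the wife an expected 0.7 × 474 = 331.8, so the husband offers 331.8, keeping 268.2.

268.2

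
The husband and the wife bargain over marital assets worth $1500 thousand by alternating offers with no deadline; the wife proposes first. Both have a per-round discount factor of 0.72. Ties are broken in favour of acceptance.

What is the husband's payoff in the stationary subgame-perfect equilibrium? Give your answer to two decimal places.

627.91

Let x be the wife's share when the wife proposes and y be the husband's share when the husband proposes.
The husband accepts iff offered ≥ 0.72·y, so x = 1500 − 0.72y. Symmetrically y = 1500 − 0.72x.
Substituting: x = 1500 − 0.72(1500 − 0.72x), giving x(1 − 0.72·0.72) = 1500(1 − 0.72).
So x = 1500 × 0.28 / 0.4816 ≈ 872.0930, and the husband receives 1500 − x ≈ 627.9070.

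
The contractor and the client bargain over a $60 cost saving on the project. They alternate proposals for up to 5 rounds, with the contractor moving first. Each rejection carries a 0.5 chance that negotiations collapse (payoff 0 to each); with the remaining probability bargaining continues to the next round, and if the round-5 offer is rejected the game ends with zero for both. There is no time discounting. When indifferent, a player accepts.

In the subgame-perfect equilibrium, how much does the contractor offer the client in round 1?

By backward induction:
Round 5 (the contractor proposes): rejection yields 0 for the client; the contractor offers 0 and keeps 60.
Round 4 (the client proposes): rejecting gives the contractor an expected 0.5 × 60 = 30, so the client offers 30, keeping 30.
Round 3 (the contractor proposes): rejecting gives the client an expected 0.5 × 30 = 15. The contractor offers 15 and keeps 60 − 15 = 45.
Round 2 (the client proposes): rejecting gives the contractor an expected 0.5 × 45 = 22.5. The client offers 22.5 and keeps 60 − 22.5 = 37.5.
Round 1 (the contractor proposes): rejecting gives the client an expected 0.5 × 37.5 = 18.75. The contractor offers 18.75 and keeps 60 − 18.75 = 41.25.

18.75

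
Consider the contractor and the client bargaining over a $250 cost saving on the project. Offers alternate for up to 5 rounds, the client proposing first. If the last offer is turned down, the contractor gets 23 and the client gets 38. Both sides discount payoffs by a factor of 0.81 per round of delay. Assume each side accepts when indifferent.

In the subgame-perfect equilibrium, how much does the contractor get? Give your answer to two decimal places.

Round 5 (the client proposes): the contractor gets 23 if talks fail, so the client offers 23 and keeps 227.
Round 4 (the contractor proposes): the client can get 227 next round, worth 0.81 × 227 = 183.87 now. The contractor offers 183.87 and keeps 250 − 183.87 = 66.13.
Round 3 (the client proposes): the contractor can get 66.13 next round, worth 0.81 × 66.13 = 53.5653 now; the client offers that and keeps 196.4347.
Round 2 (the contractor proposes): the client can get 196.4347 next round, worth 0.81 × 196.4347 = 159.112107 now. The contractor offers 159.112107 and keeps 250 − 159.112107 = 90.887893.
Round 1 (the client proposes): the contractor can get 90.887893 next round, worth 0.81 × 90.887893 = 73.61919333 now, so the client offers 73.61919333, keeping 176.38080667.

73.62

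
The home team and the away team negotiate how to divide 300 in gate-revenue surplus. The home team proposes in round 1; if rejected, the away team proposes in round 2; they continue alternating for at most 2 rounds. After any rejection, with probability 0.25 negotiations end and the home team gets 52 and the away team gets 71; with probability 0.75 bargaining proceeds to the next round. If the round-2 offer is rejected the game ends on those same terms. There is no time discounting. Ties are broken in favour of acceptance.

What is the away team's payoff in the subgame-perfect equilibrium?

203.75

Round 2 (the away team proposes): the home team gets 52 if talks fail, so the away team offers 52 and keeps 248.
Round 1 (the home team proposes): rejecting gives the away team an expected 0.75 × 248 + 0.25 × 71 = 203.75. The home team offers 203.75 and keeps 300 − 203.75 = 96.25.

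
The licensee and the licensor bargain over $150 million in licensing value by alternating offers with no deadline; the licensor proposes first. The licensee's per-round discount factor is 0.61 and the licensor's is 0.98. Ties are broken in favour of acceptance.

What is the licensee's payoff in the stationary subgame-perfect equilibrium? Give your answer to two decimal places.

4.55

In a stationary SPE each proposer offers the other exactly their discounted continuation value.
If the licensor keeps x when proposing and the licensee keeps y when proposing, then x = 150 − 0.61y and y = 150 − 0.98x.
Solving: x = 150(1 − 0.61) / (1 − 0.98·0.61) = 58.5 / 0.4022 ≈ 145.4500.
The licensee gets 150 − 145.4500 ≈ 4.5500.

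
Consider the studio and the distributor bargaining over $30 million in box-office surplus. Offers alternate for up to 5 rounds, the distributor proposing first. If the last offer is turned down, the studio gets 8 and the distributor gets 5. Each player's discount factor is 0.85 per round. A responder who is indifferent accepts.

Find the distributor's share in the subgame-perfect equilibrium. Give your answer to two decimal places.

Round 5 (the distributor proposes): the studio gets 8 if talks fail, so the distributor offers 8 and keeps 22.
Round 4 (the studio proposes): the distributor can get 22 next round, worth 0.85 × 22 = 18.7 now; the studio offers that and keeps 11.3.
Round 3 (the distributor proposes): the studio can get 11.3 next round, worth 0.85 × 11.3 = 9.605 now, so the distributor offers 9.605, keeping 20.395.
Round 2 (the studio proposes): the distributor can get 20.395 next round, worth 0.85 × 20.395 = 17.33575 now; the studio offers that and keeps 12.66425.
Round 1 (the distributor proposes): the studio can get 12.66425 next round, worth 0.85 × 12.66425 = 10.7646125 now; the distributor offers that and keeps 19.2353875.

19.24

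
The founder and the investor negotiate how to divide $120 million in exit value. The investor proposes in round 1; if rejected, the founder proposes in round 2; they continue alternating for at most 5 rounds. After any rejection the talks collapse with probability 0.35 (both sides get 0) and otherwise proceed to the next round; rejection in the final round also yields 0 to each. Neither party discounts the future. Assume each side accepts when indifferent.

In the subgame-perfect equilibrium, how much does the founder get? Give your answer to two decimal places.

Round 5 (the investor proposes): the founder will accept anything ≥ 0, so the investor offers 0 and keeps 120.
Round 4 (the founder proposes): rejecting gives the investor an expected 0.65 × 120 = 78, so the founder offers 78, keeping 42.
Round 3 (the investor proposes): rejecting gives the founder an expected 0.65 × 42 = 27.3. The investor offers 27.3 and keeps 120 − 27.3 = 92.7.
Round 2 (the founder proposes): rejecting gives the investor an expected 0.65 × 92.7 = 60.255. The founder offers 60.255 and keeps 120 − 60.255 = 59.745.
Round 1 (the investor proposes): rejecting gives the founder an expected 0.65 × 59.745 = 38.83425. The investor offers 38.83425 and keeps 120 − 38.83425 = 81.16575.

38.83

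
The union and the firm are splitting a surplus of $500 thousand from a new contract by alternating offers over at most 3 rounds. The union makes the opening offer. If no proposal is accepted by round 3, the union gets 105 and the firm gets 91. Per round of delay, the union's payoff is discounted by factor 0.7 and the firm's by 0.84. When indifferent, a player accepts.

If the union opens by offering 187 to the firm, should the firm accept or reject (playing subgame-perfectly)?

Accept

Round 3 (the union proposes): the firm gets 91 if talks fail, so the union offers 91 and keeps 409.
Round 2 (the firm proposes): the union can get 409 next round, worth 0.7 × 409 = 286.3 now, so the firm offers 286.3, keeping 213.7.
So by rejecting in round 1, the firm gets 213.7 next round, worth 0.84 × 213.7 = 179.508 now.
Offer 187 ≥ 179.508, so the firm accepts.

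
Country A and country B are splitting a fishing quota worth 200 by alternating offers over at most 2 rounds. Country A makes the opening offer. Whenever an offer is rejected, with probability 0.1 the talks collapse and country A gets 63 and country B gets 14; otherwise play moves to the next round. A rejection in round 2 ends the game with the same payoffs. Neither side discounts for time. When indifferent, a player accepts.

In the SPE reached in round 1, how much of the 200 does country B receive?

124.7

Round 2 (country B proposes): country A gets 63 if talks fail, so country B offers 63 and keeps 137.
Round 1 (country A proposes): rejecting gives country B an expected 0.9 × 137 + 0.1 × 14 = 124.7. Country A offers 124.7 and keeps 200 − 124.7 = 75.3.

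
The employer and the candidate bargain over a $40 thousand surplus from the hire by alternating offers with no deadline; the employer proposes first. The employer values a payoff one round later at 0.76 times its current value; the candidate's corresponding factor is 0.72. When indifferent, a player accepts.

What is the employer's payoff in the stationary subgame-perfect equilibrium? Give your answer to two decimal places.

24.73

When the employer proposes, the candidate accepts any offer worth at least 0.72 times what the candidate would get by proposing next round; and vice versa.
This gives x = 40 − 0.72y and y = 40 − 0.76x, where x and y are each side's share when it proposes.
Hence (1 − 0.72·0.76)x = 40(1 − 0.72), i.e. 0.4528·x = 11.2.
x ≈ 24.7350; the candidate's share is 40 − x ≈ 15.2650.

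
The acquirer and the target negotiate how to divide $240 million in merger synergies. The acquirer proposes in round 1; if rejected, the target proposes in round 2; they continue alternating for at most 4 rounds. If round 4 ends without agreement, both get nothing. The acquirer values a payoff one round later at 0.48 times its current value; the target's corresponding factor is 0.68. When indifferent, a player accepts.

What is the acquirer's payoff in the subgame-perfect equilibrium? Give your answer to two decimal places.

101.87

Solve by backward induction from round 4.
Round 4 (the target proposes): the acquirer will accept anything ≥ 0, so the target offers 0 and keeps 240.
Round 3 (the acquirer proposes): the target can get 240 next round, worth 0.68 × 240 = 163.2 now; the acquirer offers that and keeps 76.8.
Round 2 (the target proposes): the acquirer can get 76.8 next round, worth 0.48 × 76.8 = 36.864 now; the target offers that and keeps 203.136.
Round 1 (the acquirer proposes): the target can get 203.136 next round, worth 0.68 × 203.136 = 138.13248 now, so the acquirer offers 138.13248, keeping 101.86752.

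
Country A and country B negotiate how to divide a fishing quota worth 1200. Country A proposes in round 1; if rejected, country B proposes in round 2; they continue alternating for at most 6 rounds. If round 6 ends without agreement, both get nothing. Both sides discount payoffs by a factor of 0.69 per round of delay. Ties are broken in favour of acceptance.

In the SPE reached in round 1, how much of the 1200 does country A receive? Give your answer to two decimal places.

633.43

Round 6 (country B proposes): rejection yields 0 for country A; country B offers 0 and keeps 1200.
Round 5 (country A proposes): country B can get 1200 next round, worth 0.69 × 1200 = 828 now. Country A offers 828 and keeps 1200 − 828 = 372.
Round 4 (country B proposes): country A can get 372 next round, worth 0.69 × 372 = 256.68 now, so country B offers 256.68, keeping 943.32.
Round 3 (country A proposes): country B can get 943.32 next round, worth 0.69 × 943.32 = 650.8908 now. Country A offers 650.8908 and keeps 1200 − 650.8908 = 549.1092.
Round 2 (country B proposes): country A can get 549.1092 next round, worth 0.69 × 549.1092 = 378.885348 now; country B offers that and keeps 821.114652.
Round 1 (country A proposes): country B can get 821.114652 next round, worth 0.69 × 821.114652 = 566.56910988 now; country A offers that and keeps 633.43089012.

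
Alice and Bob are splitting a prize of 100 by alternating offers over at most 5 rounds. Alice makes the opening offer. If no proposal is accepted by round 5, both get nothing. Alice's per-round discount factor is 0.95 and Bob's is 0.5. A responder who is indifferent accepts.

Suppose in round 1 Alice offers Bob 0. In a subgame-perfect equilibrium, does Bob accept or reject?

Round 5 (Alice proposes): Bob will accept anything ≥ 0, so Alice offers 0 and keeps 100.
Round 4 (Bob proposes): Alice can get 100 next round, worth 0.95 × 100 = 95 now. Bob offers 95 and keeps 100 − 95 = 5.
Round 3 (Alice proposes): Bob can get 5 next round, worth 0.5 × 5 = 2.5 now. Alice offers 2.5 and keeps 100 − 2.5 = 97.5.
Round 2 (Bob proposes): Alice can get 97.5 next round, worth 0.95 × 97.5 = 92.625 now, so Bob offers 92.625, keeping 7.375.
So by rejecting in round 1, Bob gets 7.375 next round, worth 0.5 × 7.375 = 3.6875 now.
Offer 0 < 3.6875, so Bob rejects.

Reject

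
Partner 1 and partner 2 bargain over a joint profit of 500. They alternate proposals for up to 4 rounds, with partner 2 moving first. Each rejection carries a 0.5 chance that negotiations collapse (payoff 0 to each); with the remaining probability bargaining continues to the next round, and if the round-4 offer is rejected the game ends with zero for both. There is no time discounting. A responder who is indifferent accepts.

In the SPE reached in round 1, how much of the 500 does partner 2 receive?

312.5

By backward induction:
Round 4 (partner 1 proposes): rejection yields 0 for partner 2; partner 1 offers 0 and keeps 500.
Round 3 (partner 2 proposes): rejecting gives partner 1 an expected 0.5 × 500 = 250, so partner 2 offers 250, keeping 250.
Round 2 (partner 1 proposes): rejecting gives partner 2 an expected 0.5 × 250 = 125, so partner 1 offers 125, keeping 375.
Round 1 (partner 2 proposes): rejecting gives partner 1 an expected 0.5 × 375 = 187.5. Partner 2 offers 187.5 and keeps 500 − 187.5 = 312.5.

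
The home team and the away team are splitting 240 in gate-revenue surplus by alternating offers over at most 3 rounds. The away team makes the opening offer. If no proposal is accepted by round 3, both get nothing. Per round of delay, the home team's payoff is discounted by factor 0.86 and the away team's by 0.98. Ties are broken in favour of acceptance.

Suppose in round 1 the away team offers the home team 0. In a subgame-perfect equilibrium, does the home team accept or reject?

Round 3 (the away team proposes): rejection yields 0 for the home team; the away team offers 0 and keeps 240.
Round 2 (the home team proposes): the away team can get 240 next round, worth 0.98 × 240 = 235.2 now. The home team offers 235.2 and keeps 240 − 235.2 = 4.8.
So by rejecting in round 1, the home team gets 4.8 next round, worth 0.86 × 4.8 = 4.128 now.
Offer 0 < 4.128, so the home team rejects.

Reject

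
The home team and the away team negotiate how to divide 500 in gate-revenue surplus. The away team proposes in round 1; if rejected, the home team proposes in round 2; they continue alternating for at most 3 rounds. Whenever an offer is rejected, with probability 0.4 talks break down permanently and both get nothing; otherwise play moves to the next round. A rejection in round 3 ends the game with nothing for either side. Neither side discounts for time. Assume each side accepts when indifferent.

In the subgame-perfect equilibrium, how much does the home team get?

120

By backward induction:
Round 3 (the away team proposes): the home team will accept anything ≥ 0, so the away team offers 0 and keeps 500.
Round 2 (the home team proposes): rejecting gives the away team an expected 0.6 × 500 = 300, so the home team offers 300, keeping 200.
Round 1 (the away team proposes): rejecting gives the home team an expected 0.6 × 200 = 120, so the away team offers 120, keeping 380.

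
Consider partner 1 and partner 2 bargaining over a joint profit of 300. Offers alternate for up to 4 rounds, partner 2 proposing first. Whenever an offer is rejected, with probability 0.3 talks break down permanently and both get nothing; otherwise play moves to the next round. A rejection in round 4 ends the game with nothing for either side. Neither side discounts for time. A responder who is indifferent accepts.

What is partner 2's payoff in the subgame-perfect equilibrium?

Round 4 (partner 1 proposes): partner 2 will accept anything ≥ 0, so partner 1 offers 0 and keeps 300.
Round 3 (partner 2 proposes): rejecting gives partner 1 an expected 0.7 × 300 = 210, so partner 2 offers 210, keeping 90.
Round 2 (partner 1 proposes): rejecting gives partner 2 an expected 0.7 × 90 = 63; partner 1 offers that and keeps 237.
Round 1 (partner 2 proposes): rejecting gives partner 1 an expected 0.7 × 237 = 165.9; partner 2 offers that and keeps 134.1.

134.1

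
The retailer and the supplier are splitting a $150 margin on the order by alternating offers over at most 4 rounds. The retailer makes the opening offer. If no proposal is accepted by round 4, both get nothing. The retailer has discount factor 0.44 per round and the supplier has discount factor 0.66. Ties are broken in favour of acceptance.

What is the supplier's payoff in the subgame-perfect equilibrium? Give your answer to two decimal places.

84.19

Round 4 (the supplier proposes): the retailer will accept anything ≥ 0, so the supplier offers 0 and keeps 150.
Round 3 (the retailer proposes): the supplier can get 150 next round, worth 0.66 × 150 = 99 now, so the retailer offers 99, keeping 51.
Round 2 (the supplier proposes): the retailer can get 51 next round, worth 0.44 × 51 = 22.44 now; the supplier offers that and keeps 127.56.
Round 1 (the retailer proposes): the supplier can get 127.56 next round, worth 0.66 × 127.56 = 84.1896 now, so the retailer offers 84.1896, keeping 65.8104.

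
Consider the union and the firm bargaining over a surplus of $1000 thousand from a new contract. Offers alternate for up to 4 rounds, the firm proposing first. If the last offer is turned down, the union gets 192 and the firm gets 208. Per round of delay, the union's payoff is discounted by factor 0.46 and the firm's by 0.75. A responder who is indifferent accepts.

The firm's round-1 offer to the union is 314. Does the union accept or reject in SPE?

Accept

Work out the union's continuation value if the offer is rejected.
Round 4 (the union proposes): the firm gets 208 if talks fail, so the union offers 208 and keeps 792.
Round 3 (the firm proposes): the union can get 792 next round, worth 0.46 × 792 = 364.32 now, so the firm offers 364.32, keeping 635.68.
Round 2 (the union proposes): the firm can get 635.68 next round, worth 0.75 × 635.68 = 476.76 now. The union offers 476.76 and keeps 1000 − 476.76 = 523.24.
So by rejecting in round 1, the union gets 523.24 next round, worth 0.46 × 523.24 = 240.6904 now.
Offer 314 ≥ 240.6904, so the union accepts.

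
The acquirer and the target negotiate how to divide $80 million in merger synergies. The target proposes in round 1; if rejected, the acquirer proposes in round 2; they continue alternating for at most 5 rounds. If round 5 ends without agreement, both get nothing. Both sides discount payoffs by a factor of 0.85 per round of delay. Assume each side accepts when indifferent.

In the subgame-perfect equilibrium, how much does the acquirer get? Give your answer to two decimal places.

Work backward from the last round.
Round 5 (the target proposes): the acquirer will accept anything ≥ 0, so the target offers 0 and keeps 80.
Round 4 (the acquirer proposes): the target can get 80 next round, worth 0.85 × 80 = 68 now, so the acquirer offers 68, keeping 12.
Round 3 (the target proposes): the acquirer can get 12 next round, worth 0.85 × 12 = 10.2 now; the target offers that and keeps 69.8.
Round 2 (the acquirer proposes): the target can get 69.8 next round, worth 0.85 × 69.8 = 59.33 now. The acquirer offers 59.33 and keeps 80 − 59.33 = 20.67.
Round 1 (the target proposes): the acquirer can get 20.67 next round, worth 0.85 × 20.67 = 17.5695 now. The target offers 17.5695 and keeps 80 − 17.5695 = 62.4305.

17.57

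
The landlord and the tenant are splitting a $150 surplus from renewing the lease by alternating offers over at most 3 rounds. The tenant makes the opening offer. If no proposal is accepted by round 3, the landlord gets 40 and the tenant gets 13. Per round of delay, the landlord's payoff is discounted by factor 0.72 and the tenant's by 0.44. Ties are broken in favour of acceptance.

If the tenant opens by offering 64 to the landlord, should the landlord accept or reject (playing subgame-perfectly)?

Work out the landlord's continuation value if the offer is rejected.
Round 3 (the tenant proposes): the landlord gets 40 if talks fail, so the tenant offers 40 and keeps 110.
Round 2 (the landlord proposes): the tenant can get 110 next round, worth 0.44 × 110 = 48.4 now, so the landlord offers 48.4, keeping 101.6.
So by rejecting in round 1, the landlord gets 101.6 next round, worth 0.72 × 101.6 = 73.152 now.
Offer 64 < 73.152, so the landlord rejects.

Reject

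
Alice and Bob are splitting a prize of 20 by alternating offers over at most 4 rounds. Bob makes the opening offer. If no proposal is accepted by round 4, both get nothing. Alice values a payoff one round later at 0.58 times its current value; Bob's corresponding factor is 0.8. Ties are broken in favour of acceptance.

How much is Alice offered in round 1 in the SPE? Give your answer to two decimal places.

7.70

Round 4 (Alice proposes): rejection yields 0 for Bob; Alice offers 0 and keeps 20.
Round 3 (Bob proposes): Alice can get 20 next round, worth 0.58 × 20 = 11.6 now; Bob offers that and keeps 8.4.
Round 2 (Alice proposes): Bob can get 8.4 next round, worth 0.8 × 8.4 = 6.72 now; Alice offers that and keeps 13.28.
Round 1 (Bob proposes): Alice can get 13.28 next round, worth 0.58 × 13.28 = 7.7024 now. Bob offers 7.7024 and keeps 20 − 7.7024 = 12.2976.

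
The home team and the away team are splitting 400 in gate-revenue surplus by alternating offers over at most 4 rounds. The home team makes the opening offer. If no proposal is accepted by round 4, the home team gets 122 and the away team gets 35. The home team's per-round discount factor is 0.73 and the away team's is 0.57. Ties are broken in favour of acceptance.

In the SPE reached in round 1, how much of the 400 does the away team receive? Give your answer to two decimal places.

Round 4 (the away team proposes): the home team gets 122 if talks fail, so the away team offers 122 and keeps 278.
Round 3 (the home team proposes): the away team can get 278 next round, worth 0.57 × 278 = 158.46 now. The home team offers 158.46 and keeps 400 − 158.46 = 241.54.
Round 2 (the away team proposes): the home team can get 241.54 next round, worth 0.73 × 241.54 = 176.3242 now, so the away team offers 176.3242, keeping 223.6758.
Round 1 (the home team proposes): the away team can get 223.6758 next round, worth 0.57 × 223.6758 = 127.495206 now; the home team offers that and keeps 272.504794.

127.50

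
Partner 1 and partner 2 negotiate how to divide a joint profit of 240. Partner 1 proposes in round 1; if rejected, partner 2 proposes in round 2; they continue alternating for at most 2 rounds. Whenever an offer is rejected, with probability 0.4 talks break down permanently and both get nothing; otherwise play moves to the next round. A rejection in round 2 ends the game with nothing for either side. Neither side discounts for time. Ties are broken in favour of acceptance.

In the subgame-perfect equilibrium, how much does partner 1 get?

By backward induction:
Round 2 (partner 2 proposes): partner 1 will accept anything ≥ 0, so partner 2 offers 0 and keeps 240.
Round 1 (partner 1 proposes): rejecting gives partner 2 an expected 0.6 × 240 = 144; partner 1 offers that and keeps 96.

96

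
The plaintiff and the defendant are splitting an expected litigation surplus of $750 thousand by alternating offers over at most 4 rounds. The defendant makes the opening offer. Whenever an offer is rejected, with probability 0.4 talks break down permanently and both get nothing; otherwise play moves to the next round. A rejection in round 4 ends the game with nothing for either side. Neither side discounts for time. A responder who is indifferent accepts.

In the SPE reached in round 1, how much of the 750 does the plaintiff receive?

Round 4 (the plaintiff proposes): rejection yields 0 for the defendant; the plaintiff offers 0 and keeps 750.
Round 3 (the defendant proposes): rejecting gives the plaintiff an expected 0.6 × 750 = 450; the defendant offers that and keeps 300.
Round 2 (the plaintiff proposes): rejecting gives the defendant an expected 0.6 × 300 = 180; the plaintiff offers that and keeps 570.
Round 1 (the defendant proposes): rejecting gives the plaintiff an expected 0.6 × 570 = 342. The defendant offers 342 and keeps 750 − 342 = 408.

342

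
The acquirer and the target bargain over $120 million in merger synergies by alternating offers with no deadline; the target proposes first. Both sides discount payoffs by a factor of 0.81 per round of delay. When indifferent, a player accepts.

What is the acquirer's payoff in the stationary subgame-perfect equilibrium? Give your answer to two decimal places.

When the target proposes, the acquirer accepts any offer worth at least 0.81 times what the acquirer would get by proposing next round; and vice versa.
This gives x = 120 − 0.81y and y = 120 − 0.81x, where x and y are each side's share when it proposes.
Hence (1 − 0.81·0.81)x = 120(1 − 0.81), i.e. 0.3439·x = 22.8.
x ≈ 66.2983; the acquirer's share is 120 − x ≈ 53.7017.

53.70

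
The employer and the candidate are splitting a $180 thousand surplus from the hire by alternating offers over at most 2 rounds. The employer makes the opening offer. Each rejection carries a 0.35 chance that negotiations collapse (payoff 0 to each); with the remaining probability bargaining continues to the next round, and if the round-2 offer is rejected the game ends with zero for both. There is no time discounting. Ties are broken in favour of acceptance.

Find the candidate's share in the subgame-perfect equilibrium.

117

By backward induction:
Round 2 (the candidate proposes): the employer will accept anything ≥ 0, so the candidate offers 0 and keeps 180.
Round 1 (the employer proposes): rejecting gives the candidate an expected 0.65 × 180 = 117, so the employer offers 117, keeping 63.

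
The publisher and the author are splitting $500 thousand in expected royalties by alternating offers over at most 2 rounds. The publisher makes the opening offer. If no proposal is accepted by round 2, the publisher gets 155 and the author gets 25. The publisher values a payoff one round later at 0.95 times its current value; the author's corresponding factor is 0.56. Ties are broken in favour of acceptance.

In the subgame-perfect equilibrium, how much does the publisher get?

Round 2 (the author proposes): the publisher gets 155 if talks fail, so the author offers 155 and keeps 345.
Round 1 (the publisher proposes): the author can get 345 next round, worth 0.56 × 345 = 193.2 now. The publisher offers 193.2 and keeps 500 − 193.2 = 306.8.

306.8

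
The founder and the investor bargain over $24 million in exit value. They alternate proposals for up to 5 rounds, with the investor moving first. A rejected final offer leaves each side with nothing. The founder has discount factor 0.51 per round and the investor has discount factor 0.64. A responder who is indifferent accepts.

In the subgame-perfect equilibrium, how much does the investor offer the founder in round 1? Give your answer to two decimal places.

5.84

Work backward from the last round.
Round 5 (the investor proposes): the founder will accept anything ≥ 0, so the investor offers 0 and keeps 24.
Round 4 (the founder proposes): the investor can get 24 next round, worth 0.64 × 24 = 15.36 now; the founder offers that and keeps 8.64.
Round 3 (the investor proposes): the founder can get 8.64 next round, worth 0.51 × 8.64 = 4.4064 now, so the investor offers 4.4064, keeping 19.5936.
Round 2 (the founder proposes): the investor can get 19.5936 next round, worth 0.64 × 19.5936 = 12.539904 now. The founder offers 12.539904 and keeps 24 − 12.539904 = 11.460096.
Round 1 (the investor proposes): the founder can get 11.460096 next round, worth 0.51 × 11.460096 = 5.84464896 now; the investor offers that and keeps 18.15535104.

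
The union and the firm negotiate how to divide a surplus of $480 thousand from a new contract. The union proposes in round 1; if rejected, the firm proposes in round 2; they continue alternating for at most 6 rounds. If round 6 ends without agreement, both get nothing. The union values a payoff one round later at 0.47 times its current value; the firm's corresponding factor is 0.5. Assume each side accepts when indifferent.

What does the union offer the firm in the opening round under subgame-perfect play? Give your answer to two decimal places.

170.35

Round 6 (the firm proposes): rejection yields 0 for the union; the firm offers 0 and keeps 480.
Round 5 (the union proposes): the firm can get 480 next round, worth 0.5 × 480 = 240 now. The union offers 240 and keeps 480 − 240 = 240.
Round 4 (the firm proposes): the union can get 240 next round, worth 0.47 × 240 = 112.8 now. The firm offers 112.8 and keeps 480 − 112.8 = 367.2.
Round 3 (the union proposes): the firm can get 367.2 next round, worth 0.5 × 367.2 = 183.6 now, so the union offers 183.6, keeping 296.4.
Round 2 (the firm proposes): the union can get 296.4 next round, worth 0.47 × 296.4 = 139.308 now; the firm offers that and keeps 340.692.
Round 1 (the union proposes): the firm can get 340.692 next round, worth 0.5 × 340.692 = 170.346 now. The union offers 170.346 and keeps 480 − 170.346 = 309.654.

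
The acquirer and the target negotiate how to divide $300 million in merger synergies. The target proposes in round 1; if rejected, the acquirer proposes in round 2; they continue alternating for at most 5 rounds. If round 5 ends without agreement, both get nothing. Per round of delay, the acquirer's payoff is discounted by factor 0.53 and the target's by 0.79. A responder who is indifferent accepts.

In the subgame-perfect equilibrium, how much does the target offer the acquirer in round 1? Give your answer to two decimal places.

Round 5 (the target proposes): the acquirer will accept anything ≥ 0, so the target offers 0 and keeps 300.
Round 4 (the acquirer proposes): the target can get 300 next round, worth 0.79 × 300 = 237 now, so the acquirer offers 237, keeping 63.
Round 3 (the target proposes): the acquirer can get 63 next round, worth 0.53 × 63 = 33.39 now. The target offers 33.39 and keeps 300 − 33.39 = 266.61.
Round 2 (the acquirer proposes): the target can get 266.61 next round, worth 0.79 × 266.61 = 210.6219 now, so the acquirer offers 210.6219, keeping 89.3781.
Round 1 (the target proposes): the acquirer can get 89.3781 next round, worth 0.53 × 89.3781 = 47.370393 now; the target offers that and keeps 252.629607.

47.37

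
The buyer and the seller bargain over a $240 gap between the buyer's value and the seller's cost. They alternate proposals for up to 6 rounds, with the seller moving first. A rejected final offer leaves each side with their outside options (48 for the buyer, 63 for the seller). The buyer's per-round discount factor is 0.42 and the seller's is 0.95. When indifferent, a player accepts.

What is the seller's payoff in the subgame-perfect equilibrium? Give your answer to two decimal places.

221.11

Round 6 (the buyer proposes): the seller gets 63 if talks fail, so the buyer offers 63 and keeps 177.
Round 5 (the seller proposes): the buyer can get 177 next round, worth 0.42 × 177 = 74.34 now, so the seller offers 74.34, keeping 165.66.
Round 4 (the buyer proposes): the seller can get 165.66 next round, worth 0.95 × 165.66 = 157.377 now. The buyer offers 157.377 and keeps 240 − 157.377 = 82.623.
Round 3 (the seller proposes): the buyer can get 82.623 next round, worth 0.42 × 82.623 = 34.70166 now. The seller offers 34.70166 and keeps 240 − 34.70166 = 205.29834.
Round 2 (the buyer proposes): the seller can get 205.29834 next round, worth 0.95 × 205.29834 = 195.033423 now; the buyer offers that and keeps 44.966577.
Round 1 (the seller proposes): the buyer can get 44.966577 next round, worth 0.42 × 44.966577 = 18.88596234 now. The seller offers 18.88596234 and keeps 240 − 18.88596234 = 221.11403766.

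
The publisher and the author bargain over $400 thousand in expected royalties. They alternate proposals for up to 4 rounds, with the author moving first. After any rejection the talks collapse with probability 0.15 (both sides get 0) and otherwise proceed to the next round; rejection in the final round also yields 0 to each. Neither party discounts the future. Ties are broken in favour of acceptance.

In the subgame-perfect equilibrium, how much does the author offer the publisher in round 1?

Round 4 (the publisher proposes): rejection yields 0 for the author; the publisher offers 0 and keeps 400.
Round 3 (the author proposes): rejecting gives the publisher an expected 0.85 × 400 = 340; the author offers that and keeps 60.
Round 2 (the publisher proposes): rejecting gives the author an expected 0.85 × 60 = 51. The publisher offers 51 and keeps 400 − 51 = 349.
Round 1 (the author proposes): rejecting gives the publisher an expected 0.85 × 349 = 296.65. The author offers 296.65 and keeps 400 − 296.65 = 103.35.

296.65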